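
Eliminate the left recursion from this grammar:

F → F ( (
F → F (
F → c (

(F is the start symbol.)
F → c ( F'
F' → ( ( F'
F' → ( F'
F' → ε

F is directly left-recursive. The standard transformation for
  A → A α₁ | ... | A α_m | β₁ | ... | β_n
is
  A  → β₁ A' | ... | β_n A'
  A' → α₁ A' | ... | α_m A' | ε

F → c ( becomes F → c ( F'
F → F ( ( becomes F' → ( ( F'
F → F ( becomes F' → ( F'
Add F' → ε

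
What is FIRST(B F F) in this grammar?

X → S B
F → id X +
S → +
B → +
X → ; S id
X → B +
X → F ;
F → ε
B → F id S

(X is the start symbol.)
FIRST sets of the non-terminals involved (from the grammar, by fixed-point iteration):
  FIRST(B) = { '+', 'id' }

To compute FIRST(B F F), process the symbols left to right:
Symbol B is a non-terminal. Add FIRST(B) \ {ε} = { '+', 'id' }
B is not nullable (ε ∉ FIRST(B)), so stop here.
FIRST(B F F) = { '+', 'id' }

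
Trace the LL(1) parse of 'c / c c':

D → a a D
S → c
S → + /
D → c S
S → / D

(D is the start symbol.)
Stack is shown with the top on the left.

Stack  Input      Action
------------------------
D $    c / c c $  output D → c S
c S $  c / c c $  match 'c'
S $    / c c $    output S → / D
/ D $  / c c $    match '/'
D $    c c $      output D → c S
c S $  c c $      match 'c'
S $    c $        output S → c
c $    c $        match 'c'
$      $          accept

The string is accepted.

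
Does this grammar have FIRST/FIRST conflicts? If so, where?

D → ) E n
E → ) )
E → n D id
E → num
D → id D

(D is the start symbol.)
No FIRST/FIRST conflicts.

A FIRST/FIRST conflict occurs when two productions N → α and N → β for the same non-terminal have FIRST(α) ∩ FIRST(β) ≠ ∅ (with ε ∈ FIRST of a nullable right-hand side, so two nullable alternatives also conflict).

Productions for D:
  D → ) E n: FIRST = { ')' }
  D → id D: FIRST = { 'id' }
Productions for E:
  E → ) ): FIRST = { ')' }
  E → n D id: FIRST = { 'n' }
  E → num: FIRST = { 'num' }

All alternatives of each non-terminal have pairwise disjoint FIRST sets.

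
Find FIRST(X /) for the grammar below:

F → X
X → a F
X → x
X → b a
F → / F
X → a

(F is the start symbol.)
{ 'a', 'b', 'x' }

FIRST sets of the non-terminals involved (from the grammar, by fixed-point iteration):
  FIRST(X) = { 'a', 'b', 'x' }

To compute FIRST(X /), process the symbols left to right:
Symbol X is a non-terminal. Add FIRST(X) \ {ε} = { 'a', 'b', 'x' }
X is not nullable (ε ∉ FIRST(X)), so stop here.
FIRST(X /) = { 'a', 'b', 'x' }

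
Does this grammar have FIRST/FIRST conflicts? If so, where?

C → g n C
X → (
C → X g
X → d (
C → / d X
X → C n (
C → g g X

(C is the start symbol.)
Yes. C → g n C / C → X g on { 'g' }; C → g n C / C → g g X on { 'g' }; C → X g / C → '/' d X on { '/' }; C → X g / C → g g X on { 'g' }; X → '(' / X → C n '(' on { '(' }; X → d '(' / X → C n '(' on { 'd' }

FIRST sets of the non-terminals at (or reachable through a nullable prefix from) the front of some alternative:
  FIRST(X) = { '(', '/', 'd', 'g' }
  FIRST(C) = { '(', '/', 'd', 'g' }

Productions for C:
  C → g n C: FIRST = { 'g' }
  C → X g: FIRST = { '(', '/', 'd', 'g' }
  C → / d X: FIRST = { '/' }
  C → g g X: FIRST = { 'g' }
Productions for X:
  X → (: FIRST = { '(' }
  X → d (: FIRST = { 'd' }
  X → C n (: FIRST = { '(', '/', 'd', 'g' }

Conflict for C: C → g n C and C → X g
  Overlap: { 'g' }
Conflict for C: C → g n C and C → g g X
  Overlap: { 'g' }
Conflict for C: C → X g and C → / d X
  Overlap: { '/' }
Conflict for C: C → X g and C → g g X
  Overlap: { 'g' }
Conflict for X: X → ( and X → C n (
  Overlap: { '(' }
Conflict for X: X → d ( and X → C n (
  Overlap: { 'd' }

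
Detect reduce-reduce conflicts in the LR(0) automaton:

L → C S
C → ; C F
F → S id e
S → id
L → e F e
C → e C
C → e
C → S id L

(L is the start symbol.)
Yes — I13: [C → e .] vs [F → S id e .]

A reduce-reduce conflict occurs when an LR(0) state has two complete items [A → α .] and [B → β .] — both call for a reduction, and with no lookahead the parser cannot choose between them.

Augment with L' → L and build the canonical LR(0) collection (I0 = CLOSURE({[L' → . L]}), then GOTO on every symbol after a dot until no new states appear). It has 22 states:
  I0: { [C → . ; C F], [C → . S id L], [C → . e C], [C → . e], [L → . C S], [L → . e F e], [L' → . L], [S → . id] }  — shift
  I1: { [C → . ; C F], [C → . S id L], [C → . e C], [C → . e], [C → ; . C F], [S → . id] }  — shift
  I2: { [L → C . S], [S → . id] }  — shift
  I3: { [L' → L .] }  — accept
  I4: { [C → S . id L] }  — shift
  I5: { [C → . ; C F], [C → . S id L], [C → . e C], [C → . e], [C → e . C], [C → e .], [F → . S id e], [L → e . F e], [S → . id] }  — shift, reduce
  I6: { [S → id .] }  — reduce
  I7: { [C → e C .] }  — reduce
  I8: { [L → e F . e] }  — shift
  I9: { [C → S . id L], [F → S . id e] }  — shift
  I10: { [C → . ; C F], [C → . S id L], [C → . e C], [C → . e], [C → e . C], [C → e .], [S → . id] }  — shift, reduce
  I11: { [C → . ; C F], [C → . S id L], [C → . e C], [C → . e], [C → S id . L], [F → S id . e], [L → . C S], [L → . e F e], [S → . id] }  — shift
  I12: { [C → S id L .] }  — reduce
  I13: { [C → . ; C F], [C → . S id L], [C → . e C], [C → . e], [C → e . C], [C → e .], [F → . S id e], [F → S id e .], [L → e . F e], [S → . id] }  — shift, 2 reduces
  I14: { [L → e F e .] }  — reduce
  I15: { [C → . ; C F], [C → . S id L], [C → . e C], [C → . e], [C → S id . L], [L → . C S], [L → . e F e], [S → . id] }  — shift
  I16: { [L → C S .] }  — reduce
  I17: { [C → ; C . F], [F → . S id e], [S → . id] }  — shift
  I18: { [C → ; C F .] }  — reduce
  I19: { [F → S . id e] }  — shift
  I20: { [F → S id . e] }  — shift
  I21: { [F → S id e .] }  — reduce

I13 contains complete items [C → e .], [F → S id e .] — reduce-reduce conflict.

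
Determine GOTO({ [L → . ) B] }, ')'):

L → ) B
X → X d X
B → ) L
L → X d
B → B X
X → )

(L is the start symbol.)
GOTO(I, ')') = CLOSURE({ [A → αX.β] : [A → α.Xβ] ∈ I, X = ')' })

Items with dot before ')', with the dot advanced:
  [L → . ) B] → [L → ) . B]
Closure of the advanced items:
  [L → ) . B] has the dot before B: add [B → . ) L], [B → . B X]

GOTO = { [B → . ) L], [B → . B X], [L → ) . B] }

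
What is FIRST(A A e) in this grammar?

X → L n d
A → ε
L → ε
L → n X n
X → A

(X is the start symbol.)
FIRST sets of the non-terminals involved (from the grammar, by fixed-point iteration):
  FIRST(A) = { ε }

To compute FIRST(A A e), process the symbols left to right:
Symbol A is a non-terminal. Add FIRST(A) \ {ε} = { }
A is nullable (ε ∈ FIRST(A)), continue to the next symbol.
Symbol A is a non-terminal. Add FIRST(A) \ {ε} = { }
A is nullable (ε ∈ FIRST(A)), continue to the next symbol.
Symbol e is a terminal. Add 'e' and stop.
FIRST(A A e) = { 'e' }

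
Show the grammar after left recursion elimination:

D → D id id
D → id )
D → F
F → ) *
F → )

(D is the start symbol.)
D → id ) D'
D → F D'
D' → id id D'
D' → ε
F → ) *
F → )

D is directly left-recursive. The standard transformation for
  A → A α₁ | ... | A α_m | β₁ | ... | β_n
is
  A  → β₁ A' | ... | β_n A'
  A' → α₁ A' | ... | α_m A' | ε

D → id ) becomes D → id ) D'
D → F becomes D → F D'
D → D id id becomes D' → id id D'
Add D' → ε

Productions for other non-terminals are unchanged:
  F → ) *
  F → )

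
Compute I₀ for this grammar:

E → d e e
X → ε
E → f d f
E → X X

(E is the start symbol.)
First, augment the grammar with E' → E
I₀ = CLOSURE({ [E' → . E] }):
  [E' → . E] has the dot before E: add [E → . d e e], [E → . f d f], [E → . X X]
  [E → . X X] has the dot before X: add [X → .]
No further items can be added.

I₀ = { [E → . X X], [E → . d e e], [E → . f d f], [E' → . E], [X → .] }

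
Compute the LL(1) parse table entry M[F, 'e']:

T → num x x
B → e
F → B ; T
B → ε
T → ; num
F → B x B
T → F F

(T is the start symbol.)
To find M[F, 'e'], we find productions for F where 'e' is in the predict set (PREDICT(N → α) = (FIRST(α) \ {ε}) ∪ (FOLLOW(N) if α ⇒* ε)).

Relevant sets:
  FIRST(B) = { 'e', ε }

F → B ; T: PREDICT = { ';', 'e' }
  'e' is in predict set, so this production goes in M[F, 'e']
F → B x B: PREDICT = { 'e', 'x' }
  'e' is in predict set, so this production goes in M[F, 'e']

M[F, 'e'] = F → B ; T, F → B x B  (a multiply-defined cell — the grammar is not LL(1))

Answer: F → B ; T, F → B x B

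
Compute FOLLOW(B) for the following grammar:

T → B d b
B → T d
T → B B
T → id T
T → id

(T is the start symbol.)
{ $, 'd', 'id' }

To compute FOLLOW(B), find every occurrence of B on a right-hand side N → α B β: add FIRST(β) \ {ε}, and if β is empty or nullable also add FOLLOW(N). Iterate to a fixed point.

In T → B d b: B is followed by d b, add FIRST(d b) \ {ε} = { 'd' }
In T → B B: B is followed by B, add FIRST(B) \ {ε} = { 'id' }
In T → B B: B is at the end, add FOLLOW(T)

The FOLLOW sets referred to above (computed the same way, to a fixed point):
  FOLLOW(T) = { $, 'd' }

Taking the union: FOLLOW(B) = { $, 'd', 'id' }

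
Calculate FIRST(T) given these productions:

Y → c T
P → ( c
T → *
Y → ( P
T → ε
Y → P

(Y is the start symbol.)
From T → *:
  - '*' is a terminal: add '*' and stop
From T → ε:
  - ε-production, so ε ∈ FIRST(T)

Collecting: FIRST(T) = { '*', ε }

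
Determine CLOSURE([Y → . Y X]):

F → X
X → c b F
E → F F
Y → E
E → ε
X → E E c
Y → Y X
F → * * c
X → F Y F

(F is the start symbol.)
{ [E → . F F], [E → .], [F → . * * c], [F → . X], [X → . E E c], [X → . F Y F], [X → . c b F], [Y → . E], [Y → . Y X] }

To compute CLOSURE, for each item [A → α.Bβ] where B is a non-terminal, add [B → .γ] for all productions B → γ; repeat for the newly added items until nothing changes.

Start with: [Y → . Y X]
  [Y → . Y X] has the dot before Y: add [Y → . E]
  [Y → . E] has the dot before E: add [E → . F F], [E → .]
  [E → . F F] has the dot before F: add [F → . X], [F → . * * c]
  [F → . X] has the dot before X: add [X → . c b F], [X → . E E c], [X → . F Y F]
No further items can be added.

CLOSURE = { [E → . F F], [E → .], [F → . * * c], [F → . X], [X → . E E c], [X → . F Y F], [X → . c b F], [Y → . E], [Y → . Y X] }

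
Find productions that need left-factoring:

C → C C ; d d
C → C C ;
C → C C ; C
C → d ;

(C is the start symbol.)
Left-factoring is needed when two productions for the same non-terminal
share a common prefix on the right-hand side.

Productions for C:
  C → C C ; d d
  C → C C ;
  C → C C ; C
  C → d ;

Found common prefix 'C C ;' in productions for C

Answer: Yes, C has productions with common prefix 'C C ;'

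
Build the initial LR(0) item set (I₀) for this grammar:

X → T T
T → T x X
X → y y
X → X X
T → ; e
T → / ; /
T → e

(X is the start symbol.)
{ [T → . / ; /], [T → . ; e], [T → . T x X], [T → . e], [X → . T T], [X → . X X], [X → . y y], [X' → . X] }

First, augment the grammar with X' → X
I₀ = CLOSURE({ [X' → . X] }):
  [X' → . X] has the dot before X: add [X → . T T], [X → . y y], [X → . X X]
  [X → . T T] has the dot before T: add [T → . T x X], [T → . ; e], [T → . / ; /], [T → . e]
No further items can be added.

I₀ = { [T → . / ; /], [T → . ; e], [T → . T x X], [T → . e], [X → . T T], [X → . X X], [X → . y y], [X' → . X] }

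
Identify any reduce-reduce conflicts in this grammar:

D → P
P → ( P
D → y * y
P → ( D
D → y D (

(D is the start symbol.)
Yes — I10: [D → P .] vs [P → ( P .]

A reduce-reduce conflict occurs when an LR(0) state has two complete items [A → α .] and [B → β .] — both call for a reduction, and with no lookahead the parser cannot choose between them.

Augment with D' → D and build the canonical LR(0) collection (I0 = CLOSURE({[D' → . D]}), then GOTO on every symbol after a dot until no new states appear). It has 11 states:
  I0: { [D → . P], [D → . y * y], [D → . y D (], [D' → . D], [P → . ( D], [P → . ( P] }  — shift
  I1: { [D → . P], [D → . y * y], [D → . y D (], [P → ( . D], [P → ( . P], [P → . ( D], [P → . ( P] }  — shift
  I2: { [D' → D .] }  — accept
  I3: { [D → P .] }  — reduce
  I4: { [D → . P], [D → . y * y], [D → . y D (], [D → y . * y], [D → y . D (], [P → . ( D], [P → . ( P] }  — shift
  I5: { [D → y * . y] }  — shift
  I6: { [D → y D . (] }  — shift
  I7: { [D → y D ( .] }  — reduce
  I8: { [D → y * y .] }  — reduce
  I9: { [P → ( D .] }  — reduce
  I10: { [D → P .], [P → ( P .] }  — 2 reduces

I10 contains complete items [D → P .], [P → ( P .] — reduce-reduce conflict.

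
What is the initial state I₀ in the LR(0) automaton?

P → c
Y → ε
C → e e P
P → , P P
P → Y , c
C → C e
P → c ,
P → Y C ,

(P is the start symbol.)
First, augment the grammar with P' → P
I₀ = CLOSURE({ [P' → . P] }):
  [P' → . P] has the dot before P: add [P → . c], [P → . , P P], [P → . Y , c], [P → . c ,], [P → . Y C ,]
  [P → . Y , c] has the dot before Y: add [Y → .]
No further items can be added.

I₀ = { [P → . , P P], [P → . Y , c], [P → . Y C ,], [P → . c ,], [P → . c], [P' → . P], [Y → .] }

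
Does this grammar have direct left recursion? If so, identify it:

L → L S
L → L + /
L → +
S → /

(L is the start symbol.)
L → L S: LEFT RECURSIVE (starts with L)
L → L + /: LEFT RECURSIVE (starts with L)
L → +: starts with '+'
S → /: starts with '/'

The grammar has direct left recursion on: L.

Answer: Yes, L is left-recursive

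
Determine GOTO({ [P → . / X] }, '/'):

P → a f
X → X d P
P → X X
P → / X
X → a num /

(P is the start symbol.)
{ [P → / . X], [X → . X d P], [X → . a num /] }

GOTO(I, '/') = CLOSURE({ [A → αX.β] : [A → α.Xβ] ∈ I, X = '/' })

Items with dot before '/', with the dot advanced:
  [P → . / X] → [P → / . X]
Closure of the advanced items:
  [P → / . X] has the dot before X: add [X → . X d P], [X → . a num /]

GOTO = { [P → / . X], [X → . X d P], [X → . a num /] }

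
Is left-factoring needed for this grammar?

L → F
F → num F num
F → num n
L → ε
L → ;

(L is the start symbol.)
Left-factoring is needed when two productions for the same non-terminal
share a common prefix on the right-hand side.

Productions for L:
  L → F
  L → ε
  L → ;
Productions for F:
  F → num F num
  F → num n

Found common prefix 'num' in productions for F

Answer: Yes, F has productions with common prefix 'num'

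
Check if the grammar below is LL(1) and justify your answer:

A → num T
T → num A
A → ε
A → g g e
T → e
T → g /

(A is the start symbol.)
Yes, the grammar is LL(1).

Relevant sets:
  FOLLOW(A) = { $ }

For A:
  PREDICT(A → num T) = { 'num' }
  PREDICT(A → ε) = { $ }
  PREDICT(A → g g e) = { 'g' }
For T:
  PREDICT(T → num A) = { 'num' }
  PREDICT(T → e) = { 'e' }
  PREDICT(T → g '/') = { 'g' }

All predict sets are disjoint. The grammar IS LL(1).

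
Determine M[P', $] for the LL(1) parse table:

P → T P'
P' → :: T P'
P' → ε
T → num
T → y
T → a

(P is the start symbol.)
To find M[P', $], we find productions for P' where $ is in the predict set (PREDICT(N → α) = (FIRST(α) \ {ε}) ∪ (FOLLOW(N) if α ⇒* ε)).

Relevant sets:
  FOLLOW(P') = { $ }

P' → :: T P': PREDICT = { '::' }
P' → ε: PREDICT = { $ }
  $ is in predict set, so this production goes in M[P', $]

M[P', $] = P' → ε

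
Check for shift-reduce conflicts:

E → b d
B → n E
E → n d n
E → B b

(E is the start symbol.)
No shift-reduce conflicts

Augment with E' → E and build the canonical LR(0) collection (I0 = CLOSURE({[E' → . E]}), then GOTO on every symbol after a dot until no new states appear). It has 10 states:
  I0: { [B → . n E], [E → . B b], [E → . b d], [E → . n d n], [E' → . E] }  — shift
  I1: { [E → B . b] }  — shift
  I2: { [E' → E .] }  — accept
  I3: { [E → b . d] }  — shift
  I4: { [B → . n E], [B → n . E], [E → . B b], [E → . b d], [E → . n d n], [E → n . d n] }  — shift
  I5: { [B → n E .] }  — reduce
  I6: { [E → n d . n] }  — shift
  I7: { [E → n d n .] }  — reduce
  I8: { [E → b d .] }  — reduce
  I9: { [E → B b .] }  — reduce

No state contains both a complete item and a shift item.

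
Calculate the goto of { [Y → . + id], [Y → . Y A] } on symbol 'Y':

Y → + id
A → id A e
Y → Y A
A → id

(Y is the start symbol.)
GOTO(I, 'Y') = CLOSURE({ [A → αX.β] : [A → α.Xβ] ∈ I, X = 'Y' })

Items with dot before 'Y', with the dot advanced:
  [Y → . Y A] → [Y → Y . A]
Closure of the advanced items:
  [Y → Y . A] has the dot before A: add [A → . id A e], [A → . id]

GOTO = { [A → . id A e], [A → . id], [Y → Y . A] }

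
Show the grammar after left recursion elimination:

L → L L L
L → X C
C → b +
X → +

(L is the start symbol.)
L is directly left-recursive. The standard transformation for
  A → A α₁ | ... | A α_m | β₁ | ... | β_n
is
  A  → β₁ A' | ... | β_n A'
  A' → α₁ A' | ... | α_m A' | ε

L → X C becomes L → X C L'
L → L L L becomes L' → L L L'
Add L' → ε

Productions for other non-terminals are unchanged:
  C → b +
  X → +

Resulting grammar:
L → X C L'
L' → L L L'
L' → ε
C → b +
X → +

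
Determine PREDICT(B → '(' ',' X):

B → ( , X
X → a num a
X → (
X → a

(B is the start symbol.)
{ '(' }

PREDICT(B → '(' ',' X) = (FIRST(RHS) \ {ε}) ∪ (FOLLOW(B) if ε ∈ FIRST(RHS), i.e. RHS ⇒* ε)
FIRST('(' ',' X) = { '(' }
ε ∉ FIRST('(' ',' X), so FOLLOW(B) is not added.
PREDICT(B → '(' ',' X) = { '(' }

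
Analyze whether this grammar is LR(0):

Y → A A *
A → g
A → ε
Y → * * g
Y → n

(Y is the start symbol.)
No. Shift-reduce conflict between [A → .] and [A → . g]

A grammar is LR(0) if no state in the canonical LR(0) collection has:
  - both a shift item (dot before a terminal) and a complete item (shift-reduce conflict), or
  - two or more complete items (reduce-reduce conflict; the accept item [Y' → Y .] counts as a complete item here).

Augment with Y' → Y and build the canonical LR(0) collection (I0 = CLOSURE({[Y' → . Y]}), then GOTO on every symbol after a dot until no new states appear). It has 10 states:
  I0: { [A → . g], [A → .], [Y → . * * g], [Y → . A A *], [Y → . n], [Y' → . Y] }  — shift, reduce
  I1: { [Y → * . * g] }  — shift
  I2: { [A → . g], [A → .], [Y → A . A *] }  — shift, reduce
  I3: { [Y' → Y .] }  — accept
  I4: { [A → g .] }  — reduce
  I5: { [Y → n .] }  — reduce
  I6: { [Y → A A . *] }  — shift
  I7: { [Y → A A * .] }  — reduce
  I8: { [Y → * * . g] }  — shift
  I9: { [Y → * * g .] }  — reduce

Conflict in state I0:
  Shift-reduce conflict between [A → .] and [A → . g]
So the grammar is NOT LR(0).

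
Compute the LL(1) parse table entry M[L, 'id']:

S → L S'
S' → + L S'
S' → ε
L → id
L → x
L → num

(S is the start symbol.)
To find M[L, 'id'], we find productions for L where 'id' is in the predict set (PREDICT(N → α) = (FIRST(α) \ {ε}) ∪ (FOLLOW(N) if α ⇒* ε)).

L → id: PREDICT = { 'id' }
  'id' is in predict set, so this production goes in M[L, 'id']
L → x: PREDICT = { 'x' }
L → num: PREDICT = { 'num' }

M[L, 'id'] = L → id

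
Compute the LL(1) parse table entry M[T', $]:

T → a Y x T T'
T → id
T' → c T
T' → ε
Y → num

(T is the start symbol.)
To find M[T', $], we find productions for T' where $ is in the predict set (PREDICT(N → α) = (FIRST(α) \ {ε}) ∪ (FOLLOW(N) if α ⇒* ε)).

Relevant sets:
  FOLLOW(T') = { $, 'c' }

T' → c T: PREDICT = { 'c' }
T' → ε: PREDICT = { $, 'c' }
  $ is in predict set, so this production goes in M[T', $]

M[T', $] = T' → ε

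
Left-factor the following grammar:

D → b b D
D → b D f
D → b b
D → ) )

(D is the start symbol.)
Left-factoring transforms A → αβ₁ | αβ₂ into A → αA' and A' → β₁ | β₂
(α is the longest common prefix among the alternatives). Repeat until
no nonterminal has two alternatives with a common prefix.

Round 1: D has alternatives sharing prefix 'b'. Introduce D': D → b D'
  Add: D' → b D
  Add: D' → D f
  Add: D' → b

Round 2: D' has alternatives sharing prefix 'b'. Introduce D'': D' → b D''
  Add: D'' → D
  Add: D'' → ε

No remaining common prefixes — done.

Resulting grammar:
D → b D'
D' → b D''
D'' → D
D'' → ε
D' → D f
D → ) )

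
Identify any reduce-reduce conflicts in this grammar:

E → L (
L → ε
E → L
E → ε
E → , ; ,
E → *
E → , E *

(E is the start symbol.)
A reduce-reduce conflict occurs when an LR(0) state has two complete items [A → α .] and [B → β .] — both call for a reduction, and with no lookahead the parser cannot choose between them.

Augment with E' → E and build the canonical LR(0) collection (I0 = CLOSURE({[E' → . E]}), then GOTO on every symbol after a dot until no new states appear). It has 10 states:
  I0: { [E → . *], [E → . , ; ,], [E → . , E *], [E → . L (], [E → . L], [E → .], [E' → . E], [L → .] }  — shift, 2 reduces
  I1: { [E → * .] }  — reduce
  I2: { [E → , . ; ,], [E → , . E *], [E → . *], [E → . , ; ,], [E → . , E *], [E → . L (], [E → . L], [E → .], [L → .] }  — shift, 2 reduces
  I3: { [E' → E .] }  — accept
  I4: { [E → L . (], [E → L .] }  — shift, reduce
  I5: { [E → L ( .] }  — reduce
  I6: { [E → , ; . ,] }  — shift
  I7: { [E → , E . *] }  — shift
  I8: { [E → , E * .] }  — reduce
  I9: { [E → , ; , .] }  — reduce

I0 contains complete items [E → .], [L → .] — reduce-reduce conflict.
I2 contains complete items [E → .], [L → .] — reduce-reduce conflict.

Answer: Yes — I0: [E → .] vs [L → .]; I2: [E → .] vs [L → .]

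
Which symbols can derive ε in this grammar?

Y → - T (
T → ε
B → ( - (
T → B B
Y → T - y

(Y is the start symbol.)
ε-productions: T → ε
So T is immediately nullable.
No further non-terminal can be added: every production for the remaining non-terminals contains a terminal or a non-nullable non-terminal.
Nullable = { 'T' }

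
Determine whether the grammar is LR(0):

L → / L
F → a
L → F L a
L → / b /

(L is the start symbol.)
Yes, the grammar is LR(0)

A grammar is LR(0) if no state in the canonical LR(0) collection has:
  - both a shift item (dot before a terminal) and a complete item (shift-reduce conflict), or
  - two or more complete items (reduce-reduce conflict; the accept item [L' → L .] counts as a complete item here).

Augment with L' → L and build the canonical LR(0) collection (I0 = CLOSURE({[L' → . L]}), then GOTO on every symbol after a dot until no new states appear). It has 10 states:
  I0: { [F → . a], [L → . / L], [L → . / b /], [L → . F L a], [L' → . L] }  — shift
  I1: { [F → . a], [L → . / L], [L → . / b /], [L → . F L a], [L → / . L], [L → / . b /] }  — shift
  I2: { [F → . a], [L → . / L], [L → . / b /], [L → . F L a], [L → F . L a] }  — shift
  I3: { [L' → L .] }  — accept
  I4: { [F → a .] }  — reduce
  I5: { [L → F L . a] }  — shift
  I6: { [L → F L a .] }  — reduce
  I7: { [L → / L .] }  — reduce
  I8: { [L → / b . /] }  — shift
  I9: { [L → / b / .] }  — reduce

Every state is either a pure shift/goto state or contains exactly one complete item and nothing to shift — no conflicts. The grammar is LR(0).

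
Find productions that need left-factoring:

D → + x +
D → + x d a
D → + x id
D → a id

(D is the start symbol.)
Yes, D has productions with common prefix '+ x'

Left-factoring is needed when two productions for the same non-terminal
share a common prefix on the right-hand side.

Productions for D:
  D → + x +
  D → + x d a
  D → + x id
  D → a id

Found common prefix '+ x' in productions for D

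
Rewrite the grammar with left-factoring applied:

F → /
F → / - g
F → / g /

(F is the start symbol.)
F → / F'
F' → ε
F' → - g
F' → g /

Left-factoring transforms A → αβ₁ | αβ₂ into A → αA' and A' → β₁ | β₂
(α is the longest common prefix among the alternatives). Repeat until
no nonterminal has two alternatives with a common prefix.

Round 1: F has alternatives sharing prefix '/'. Introduce F': F → / F'
  Add: F' → ε
  Add: F' → - g
  Add: F' → g /

No remaining common prefixes — done.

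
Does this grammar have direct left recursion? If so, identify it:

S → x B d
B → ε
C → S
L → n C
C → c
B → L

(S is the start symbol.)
No direct left recursion

S → x B d: starts with x
B → ε: starts with ε
C → S: starts with S
L → n C: starts with n
C → c: starts with c
B → L: starts with L

No direct left recursion found.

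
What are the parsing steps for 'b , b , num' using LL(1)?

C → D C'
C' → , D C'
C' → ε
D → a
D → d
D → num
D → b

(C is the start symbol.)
LL(1) parsing maintains a stack (initially the start symbol over $) and the input. At each step: if the stack top is a terminal, match it against the current input token; if it is a non-terminal N, replace it with the RHS of M[N, lookahead] (the unique production whose predict set contains the lookahead).

Stack is shown with the top on the left.

Stack     Input          Action
-------------------------------
C $       b , b , num $  output C → D C'
D C' $    b , b , num $  output D → b
b C' $    b , b , num $  match 'b'
C' $      , b , num $    output C' → , D C'
, D C' $  , b , num $    match ','
D C' $    b , num $      output D → b
b C' $    b , num $      match 'b'
C' $      , num $        output C' → , D C'
, D C' $  , num $        match ','
D C' $    num $          output D → num
num C' $  num $          match 'num'
C' $      $              output C' → ε
$         $              accept

The string is accepted.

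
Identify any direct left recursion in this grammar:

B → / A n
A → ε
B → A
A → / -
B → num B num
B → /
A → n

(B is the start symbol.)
No direct left recursion

Direct left recursion occurs when N → N α for some non-terminal N (the right-hand side begins with the left-hand side itself).

B → / A n: starts with '/'
A → ε: starts with ε
B → A: starts with A
A → / -: starts with '/'
B → num B num: starts with num
B → /: starts with '/'
A → n: starts with n

No direct left recursion found.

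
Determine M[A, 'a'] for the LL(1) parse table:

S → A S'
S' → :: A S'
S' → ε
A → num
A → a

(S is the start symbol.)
A → a

To find M[A, 'a'], we find productions for A where 'a' is in the predict set (PREDICT(N → α) = (FIRST(α) \ {ε}) ∪ (FOLLOW(N) if α ⇒* ε)).

A → num: PREDICT = { 'num' }
A → a: PREDICT = { 'a' }
  'a' is in predict set, so this production goes in M[A, 'a']

M[A, 'a'] = A → a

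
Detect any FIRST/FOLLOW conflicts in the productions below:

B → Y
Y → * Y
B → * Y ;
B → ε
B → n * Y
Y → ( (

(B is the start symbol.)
A FIRST/FOLLOW conflict occurs when a non-terminal N has a nullable alternative N → β (β ⇒* ε) and another alternative N → α with FIRST(α) ∩ FOLLOW(N) ≠ ∅: on such a lookahead the parser cannot decide between expanding α and letting N vanish via β.

Nullable non-terminals: B.
FIRST sets used below: FIRST(Y) = { '(', '*' }

B: nullable alternative(s) B → ε; FOLLOW(B) = { $ }
  B → Y: FIRST \ {ε} = { '(', '*' } — disjoint from FOLLOW(B)
  B → * Y ;: FIRST \ {ε} = { '*' } — disjoint from FOLLOW(B)
  B → ε: FIRST \ {ε} = { } — this is the only nullable alternative, skip
  B → n * Y: FIRST \ {ε} = { 'n' } — disjoint from FOLLOW(B)

Y has no nullable alternative, so no FIRST/FOLLOW check is needed there.

No FIRST/FOLLOW conflicts found.

Answer: No FIRST/FOLLOW conflicts.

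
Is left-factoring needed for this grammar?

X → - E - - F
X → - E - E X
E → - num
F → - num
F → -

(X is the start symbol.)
Yes, X has productions with common prefix '- E -'; F has productions with common prefix '-'

Left-factoring is needed when two productions for the same non-terminal
share a common prefix on the right-hand side.

Productions for X:
  X → - E - - F
  X → - E - E X
Productions for F:
  F → - num
  F → -

Found common prefix '- E -' in productions for X
Found common prefix '-' in productions for F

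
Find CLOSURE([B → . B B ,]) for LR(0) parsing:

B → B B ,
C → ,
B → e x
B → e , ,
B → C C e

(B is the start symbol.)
{ [B → . B B ,], [B → . C C e], [B → . e , ,], [B → . e x], [C → . ,] }

Start with: [B → . B B ,]
  [B → . B B ,] has the dot before B: add [B → . e x], [B → . e , ,], [B → . C C e]
  [B → . C C e] has the dot before C: add [C → . ,]
No further items can be added.

CLOSURE = { [B → . B B ,], [B → . C C e], [B → . e , ,], [B → . e x], [C → . ,] }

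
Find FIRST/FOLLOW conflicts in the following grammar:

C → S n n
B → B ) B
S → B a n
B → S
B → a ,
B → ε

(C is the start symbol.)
Nullable non-terminals: B.
FIRST sets used below: FIRST(B) = { ')', 'a', ε }, FIRST(S) = { ')', 'a' }

B: nullable alternative(s) B → ε; FOLLOW(B) = { ')', 'a' }
  B → B ) B: FIRST \ {ε} = { ')', 'a' } — overlaps FOLLOW(B) on { ')', 'a' }: CONFLICT
  B → S: FIRST \ {ε} = { ')', 'a' } — overlaps FOLLOW(B) on { ')', 'a' }: CONFLICT
  B → a ,: FIRST \ {ε} = { 'a' } — overlaps FOLLOW(B) on { 'a' }: CONFLICT
  B → ε: FIRST \ {ε} = { } — this is the only nullable alternative, skip

C, S have no nullable alternative, so no FIRST/FOLLOW check is needed there.

So the grammar has 3 FIRST/FOLLOW conflicts (marked CONFLICT above).

Answer: Yes. B → B ')' B with FOLLOW(B) on { ')', 'a' }; B → S with FOLLOW(B) on { ')', 'a' }; B → a ',' with FOLLOW(B) on { 'a' }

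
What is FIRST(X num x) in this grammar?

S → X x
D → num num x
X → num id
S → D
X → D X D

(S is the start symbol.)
{ 'num' }

FIRST sets of the non-terminals involved (from the grammar, by fixed-point iteration):
  FIRST(X) = { 'num' }

To compute FIRST(X num x), process the symbols left to right:
Symbol X is a non-terminal. Add FIRST(X) \ {ε} = { 'num' }
X is not nullable (ε ∉ FIRST(X)), so stop here.
FIRST(X num x) = { 'num' }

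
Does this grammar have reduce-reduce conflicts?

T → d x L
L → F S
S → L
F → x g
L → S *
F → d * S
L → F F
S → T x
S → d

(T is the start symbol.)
Yes — I5: [S → L .] vs [T → d x L .]

A reduce-reduce conflict occurs when an LR(0) state has two complete items [A → α .] and [B → β .] — both call for a reduction, and with no lookahead the parser cannot choose between them.

Augment with T' → T and build the canonical LR(0) collection (I0 = CLOSURE({[T' → . T]}), then GOTO on every symbol after a dot until no new states appear). It has 18 states:
  I0: { [T → . d x L], [T' → . T] }  — shift
  I1: { [T' → T .] }  — accept
  I2: { [T → d . x L] }  — shift
  I3: { [F → . d * S], [F → . x g], [L → . F F], [L → . F S], [L → . S *], [S → . L], [S → . T x], [S → . d], [T → . d x L], [T → d x . L] }  — shift
  I4: { [F → . d * S], [F → . x g], [L → . F F], [L → . F S], [L → . S *], [L → F . F], [L → F . S], [S → . L], [S → . T x], [S → . d], [T → . d x L] }  — shift
  I5: { [S → L .], [T → d x L .] }  — 2 reduces
  I6: { [L → S . *] }  — shift
  I7: { [S → T . x] }  — shift
  I8: { [F → d . * S], [S → d .], [T → d . x L] }  — shift, reduce
  I9: { [F → x . g] }  — shift
  I10: { [F → x g .] }  — reduce
  I11: { [F → . d * S], [F → . x g], [F → d * . S], [L → . F F], [L → . F S], [L → . S *], [S → . L], [S → . T x], [S → . d], [T → . d x L] }  — shift
  I12: { [S → L .] }  — reduce
  I13: { [F → d * S .], [L → S . *] }  — shift, reduce
  I14: { [L → S * .] }  — reduce
  I15: { [S → T x .] }  — reduce
  I16: { [F → . d * S], [F → . x g], [L → . F F], [L → . F S], [L → . S *], [L → F . F], [L → F . S], [L → F F .], [S → . L], [S → . T x], [S → . d], [T → . d x L] }  — shift, reduce
  I17: { [L → F S .], [L → S . *] }  — shift, reduce

I5 contains complete items [S → L .], [T → d x L .] — reduce-reduce conflict.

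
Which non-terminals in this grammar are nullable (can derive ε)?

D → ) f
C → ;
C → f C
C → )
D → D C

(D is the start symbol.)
None

A non-terminal is nullable if it can derive ε (the empty string): either it has an ε-production, or it has a production whose right-hand side consists entirely of nullable non-terminals.

There are no ε-productions, so no non-terminal can derive ε.
No non-terminals are nullable.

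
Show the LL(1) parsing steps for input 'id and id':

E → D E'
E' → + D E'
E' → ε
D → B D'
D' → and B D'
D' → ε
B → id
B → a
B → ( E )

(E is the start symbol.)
Stack is shown with the top on the left.

Stack          Input        Action
----------------------------------
E $            id and id $  output E → D E'
D E' $         id and id $  output D → B D'
B D' E' $      id and id $  output B → id
id D' E' $     id and id $  match 'id'
D' E' $        and id $     output D' → and B D'
and B D' E' $  and id $     match 'and'
B D' E' $      id $         output B → id
id D' E' $     id $         match 'id'
D' E' $        $            output D' → ε
E' $           $            output E' → ε
$              $            accept

The string is accepted.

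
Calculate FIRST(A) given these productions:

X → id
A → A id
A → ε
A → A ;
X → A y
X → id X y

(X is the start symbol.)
{ ';', 'id', ε }

To compute FIRST(A), examine every production with A on the left-hand side, reading each right-hand side left to right until a non-nullable symbol is reached.

From A → A id:
  - A is the symbol being defined: contributes nothing new
    A is nullable, so continue to the next symbol
  - id is a terminal: add 'id' and stop
From A → ε:
  - ε-production, so ε ∈ FIRST(A)
From A → A ;:
  - A is the symbol being defined: contributes nothing new
    A is nullable, so continue to the next symbol
  - ';' is a terminal: add ';' and stop

Collecting: FIRST(A) = { ';', 'id', ε }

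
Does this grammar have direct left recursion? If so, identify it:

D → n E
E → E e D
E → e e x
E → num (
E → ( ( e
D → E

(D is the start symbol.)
Yes, E is left-recursive

D → n E: starts with n
E → E e D: LEFT RECURSIVE (starts with E)
E → e e x: starts with e
E → num (: starts with num
E → ( ( e: starts with '('
D → E: starts with E

The grammar has direct left recursion on: E.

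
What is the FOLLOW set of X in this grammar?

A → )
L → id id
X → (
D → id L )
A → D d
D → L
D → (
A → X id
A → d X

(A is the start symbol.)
{ $, 'id' }

In A → X id: X is followed by id, add FIRST(id) \ {ε} = { 'id' }
In A → d X: X is at the end, add FOLLOW(A)

The FOLLOW sets referred to above (computed the same way, to a fixed point):
  FOLLOW(A) = { $ }

Taking the union: FOLLOW(X) = { $, 'id' }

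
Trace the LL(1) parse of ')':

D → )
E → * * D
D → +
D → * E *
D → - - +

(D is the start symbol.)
Stack is shown with the top on the left.

Stack  Input  Action
--------------------
D $    ) $    output D → )
) $    ) $    match ')'
$      $      accept

The string is accepted.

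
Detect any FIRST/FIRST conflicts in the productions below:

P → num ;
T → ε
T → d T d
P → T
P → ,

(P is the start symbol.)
No FIRST/FIRST conflicts.

A FIRST/FIRST conflict occurs when two productions N → α and N → β for the same non-terminal have FIRST(α) ∩ FIRST(β) ≠ ∅ (with ε ∈ FIRST of a nullable right-hand side, so two nullable alternatives also conflict).

FIRST sets of the non-terminals at (or reachable through a nullable prefix from) the front of some alternative:
  FIRST(T) = { 'd', ε }

Productions for P:
  P → num ;: FIRST = { 'num' }
  P → T: FIRST = { 'd', ε }
  P → ,: FIRST = { ',' }
Productions for T:
  T → ε: FIRST = { ε }
  T → d T d: FIRST = { 'd' }

All alternatives of each non-terminal have pairwise disjoint FIRST sets.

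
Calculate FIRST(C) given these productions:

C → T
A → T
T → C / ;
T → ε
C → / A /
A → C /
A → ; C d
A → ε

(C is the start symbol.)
{ '/', ε }

To compute FIRST(C), examine every production with C on the left-hand side, reading each right-hand side left to right until a non-nullable symbol is reached.

FIRST sets of the other non-terminals involved (by the same procedure, iterated to a fixed point):
  FIRST(T) = { '/', ε }

From C → T:
  - T is a non-terminal: add FIRST(T) \ {ε} = { '/' }
    T is nullable and nothing follows, so the whole right-hand side can vanish: ε ∈ FIRST(C)
From C → / A /:
  - '/' is a terminal: add '/' and stop

Collecting: FIRST(C) = { '/', ε }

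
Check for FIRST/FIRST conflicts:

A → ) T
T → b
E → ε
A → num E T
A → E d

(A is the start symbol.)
A FIRST/FIRST conflict occurs when two productions N → α and N → β for the same non-terminal have FIRST(α) ∩ FIRST(β) ≠ ∅ (with ε ∈ FIRST of a nullable right-hand side, so two nullable alternatives also conflict).

FIRST sets of the non-terminals at (or reachable through a nullable prefix from) the front of some alternative:
  FIRST(E) = { ε }

Productions for A:
  A → ) T: FIRST = { ')' }
  A → num E T: FIRST = { 'num' }
  A → E d: FIRST = { 'd' }
T, E have only one production, so no FIRST/FIRST conflict is possible there.

All alternatives of each non-terminal have pairwise disjoint FIRST sets.

Answer: No FIRST/FIRST conflicts.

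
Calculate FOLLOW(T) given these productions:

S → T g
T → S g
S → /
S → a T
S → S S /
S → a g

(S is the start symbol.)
To compute FOLLOW(T), find every occurrence of T on a right-hand side N → α T β: add FIRST(β) \ {ε}, and if β is empty or nullable also add FOLLOW(N). Iterate to a fixed point.

In S → T g: T is followed by g, add FIRST(g) \ {ε} = { 'g' }
In S → a T: T is at the end, add FOLLOW(S)

The FOLLOW sets referred to above (computed the same way, to a fixed point):
  FOLLOW(S) = { $, '/', 'a', 'g' }

Taking the union: FOLLOW(T) = { $, '/', 'a', 'g' }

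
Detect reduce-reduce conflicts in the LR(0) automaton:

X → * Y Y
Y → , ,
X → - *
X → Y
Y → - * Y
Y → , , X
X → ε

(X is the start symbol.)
Yes — I10: [X → .] vs [Y → , , .]

Augment with X' → X and build the canonical LR(0) collection (I0 = CLOSURE({[X' → . X]}), then GOTO on every symbol after a dot until no new states appear). It has 14 states:
  I0: { [X → . * Y Y], [X → . - *], [X → . Y], [X → .], [X' → . X], [Y → . , , X], [Y → . , ,], [Y → . - * Y] }  — shift, reduce
  I1: { [X → * . Y Y], [Y → . , , X], [Y → . , ,], [Y → . - * Y] }  — shift
  I2: { [Y → , . , X], [Y → , . ,] }  — shift
  I3: { [X → - . *], [Y → - . * Y] }  — shift
  I4: { [X' → X .] }  — accept
  I5: { [X → Y .] }  — reduce
  I6: { [X → - * .], [Y → - * . Y], [Y → . , , X], [Y → . , ,], [Y → . - * Y] }  — shift, reduce
  I7: { [Y → - . * Y] }  — shift
  I8: { [Y → - * Y .] }  — reduce
  I9: { [Y → - * . Y], [Y → . , , X], [Y → . , ,], [Y → . - * Y] }  — shift
  I10: { [X → . * Y Y], [X → . - *], [X → . Y], [X → .], [Y → , , . X], [Y → , , .], [Y → . , , X], [Y → . , ,], [Y → . - * Y] }  — shift, 2 reduces
  I11: { [Y → , , X .] }  — reduce
  I12: { [X → * Y . Y], [Y → . , , X], [Y → . , ,], [Y → . - * Y] }  — shift
  I13: { [X → * Y Y .] }  — reduce

I10 contains complete items [X → .], [Y → , , .] — reduce-reduce conflict.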